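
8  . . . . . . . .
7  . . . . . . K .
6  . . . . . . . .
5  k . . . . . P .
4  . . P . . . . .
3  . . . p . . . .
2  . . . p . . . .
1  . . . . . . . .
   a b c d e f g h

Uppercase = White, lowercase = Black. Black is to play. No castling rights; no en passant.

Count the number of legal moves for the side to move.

8

Black to move; king on a5.
In check: no.
Legal moves: Kb6, Ka6, Kb4, Ka4, d1=Q, d1=R, d1=B, d1=N.
Count: 8.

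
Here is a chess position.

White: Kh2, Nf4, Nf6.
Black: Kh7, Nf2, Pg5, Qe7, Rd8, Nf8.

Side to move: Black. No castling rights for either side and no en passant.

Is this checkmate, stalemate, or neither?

neither

Black to move; black king on h7.
In check: yes, from the white knight on f6.
Legal moves for Black: Kh8, Kg7, Kh6, Qxf6.
Black is in check but has 4 legal moves → neither.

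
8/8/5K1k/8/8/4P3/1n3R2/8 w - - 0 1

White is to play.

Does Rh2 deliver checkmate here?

yes

After Rh2: black king on h6; in check: yes, from the white rook on h2.
King squares — g5: attacked by Kf6; h5: attacked by Rh2; g6: attacked by Kf6; g7: attacked by Kf6; h7: attacked by Rh2.
Black has no legal moves → checkmate.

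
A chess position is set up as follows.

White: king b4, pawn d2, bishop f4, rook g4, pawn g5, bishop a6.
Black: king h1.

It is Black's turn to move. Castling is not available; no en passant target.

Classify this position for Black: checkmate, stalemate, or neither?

Black to move; black king on h1.
In check: no.
King squares — g1: attacked by Rg4; g2: attacked by Rg4; h2: attacked by Bf4.
Legal moves for Black: none.
Not in check and no legal moves → stalemate.

stalemate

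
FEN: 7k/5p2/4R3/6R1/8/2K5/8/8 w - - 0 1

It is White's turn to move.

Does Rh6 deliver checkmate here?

yes

After Rh6: black king on h8; in check: yes, from the white rook on h6.
King squares — g7: attacked by Rg5; h7: attacked by Rh6; g8: attacked by Rg5.
Black has no legal moves → checkmate.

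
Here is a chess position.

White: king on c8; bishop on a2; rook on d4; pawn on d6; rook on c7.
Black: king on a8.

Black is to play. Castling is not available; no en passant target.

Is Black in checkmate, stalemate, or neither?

stalemate

Black to move; black king on a8.
In check: no.
King squares — a7: attacked by Rc7; b7: attacked by Rc7; b8: attacked by Kc8.
Legal moves for Black: none.
Not in check and no legal moves → stalemate.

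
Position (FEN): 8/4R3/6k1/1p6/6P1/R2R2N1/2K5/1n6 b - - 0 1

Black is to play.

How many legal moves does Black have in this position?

Black to move; king on g6.
In check: no.
Legal moves: Kh6, Kf6, Kg5, Nc3, Nxa3+, Nd2, b4.
Count: 7.

7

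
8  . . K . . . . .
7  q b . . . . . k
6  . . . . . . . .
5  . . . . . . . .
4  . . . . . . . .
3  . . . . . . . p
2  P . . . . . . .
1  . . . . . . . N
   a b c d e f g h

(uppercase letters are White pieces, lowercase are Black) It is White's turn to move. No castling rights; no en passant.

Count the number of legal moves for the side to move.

White to move; king on c8.
In check: yes, from the black bishop on b7.
Legal moves: Kd8, Kd7, Kc7.
Count: 3.

3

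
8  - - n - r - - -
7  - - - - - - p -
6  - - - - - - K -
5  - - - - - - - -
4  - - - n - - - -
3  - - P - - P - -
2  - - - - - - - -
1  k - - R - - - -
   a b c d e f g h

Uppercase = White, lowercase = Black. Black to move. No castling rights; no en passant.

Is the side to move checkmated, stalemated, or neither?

Black to move; black king on a1.
In check: yes, from the white rook on d1.
Legal moves for Black: Kb2, Ka2.
Black is in check but has 2 legal moves → neither.

neither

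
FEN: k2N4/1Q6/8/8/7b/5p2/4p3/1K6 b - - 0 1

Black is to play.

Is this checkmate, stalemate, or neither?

Black to move; black king on a8.
In check: yes, from the white queen on b7.
King squares — a7: attacked by Qb7; b7: attacked by Nd8; b8: attacked by Qb7.
Legal moves for Black: none.
In check with no legal moves → checkmate.

checkmate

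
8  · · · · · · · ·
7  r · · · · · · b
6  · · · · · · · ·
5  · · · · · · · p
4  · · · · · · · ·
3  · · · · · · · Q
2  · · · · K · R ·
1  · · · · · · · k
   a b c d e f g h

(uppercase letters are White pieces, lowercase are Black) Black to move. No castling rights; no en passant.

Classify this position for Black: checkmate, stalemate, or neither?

Black to move; black king on h1.
In check: yes, from the white queen on h3.
King squares — g1: attacked by Rg2; g2: attacked by Qh3; h2: attacked by Rg2.
Legal moves for Black: none.
In check with no legal moves → checkmate.

checkmate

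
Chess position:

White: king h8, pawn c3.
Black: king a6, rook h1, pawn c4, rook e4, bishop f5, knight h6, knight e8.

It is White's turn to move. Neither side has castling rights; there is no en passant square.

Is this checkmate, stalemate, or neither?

stalemate

White to move; white king on h8.
In check: no.
King squares — g7: attacked by Ne8; h7: attacked by Bf5; g8: attacked by Nh6.
Legal moves for White: none.
Not in check and no legal moves → stalemate.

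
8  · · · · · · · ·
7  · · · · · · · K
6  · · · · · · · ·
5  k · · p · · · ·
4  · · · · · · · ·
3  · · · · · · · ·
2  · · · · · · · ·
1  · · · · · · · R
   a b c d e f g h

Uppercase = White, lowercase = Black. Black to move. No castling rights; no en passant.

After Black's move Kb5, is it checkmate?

After Kb5: white king on h7; in check: no.
White is not in check, so this cannot be checkmate.

no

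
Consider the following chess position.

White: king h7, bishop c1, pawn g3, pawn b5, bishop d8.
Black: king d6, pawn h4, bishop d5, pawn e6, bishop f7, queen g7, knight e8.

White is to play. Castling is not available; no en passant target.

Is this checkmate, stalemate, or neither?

checkmate

White to move; white king on h7.
In check: yes, from the black queen on g7.
King squares — g6: attacked by Bf7; h6: attacked by Qg7; g7: attacked by Ne8; g8: attacked by Bf7; h8: attacked by Qg7.
Legal moves for White: none.
In check with no legal moves → checkmate.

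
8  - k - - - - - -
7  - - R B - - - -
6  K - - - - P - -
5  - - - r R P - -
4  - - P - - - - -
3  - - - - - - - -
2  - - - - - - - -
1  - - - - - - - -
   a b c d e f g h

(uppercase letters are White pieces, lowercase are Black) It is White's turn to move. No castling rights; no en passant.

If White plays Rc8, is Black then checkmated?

After Rc8: black king on b8; in check: yes, from the white rook on c8.
King squares — a7: attacked by Ka6; b7: attacked by Ka6; c7: attacked by Rc8; a8: attacked by Rc8; c8: attacked by Bd7.
Black has no legal moves → checkmate.

yes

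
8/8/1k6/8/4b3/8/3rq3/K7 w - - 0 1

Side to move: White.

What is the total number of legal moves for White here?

0

White to move; king on a1.
In check: no.
Legal moves: none.
Count: 0.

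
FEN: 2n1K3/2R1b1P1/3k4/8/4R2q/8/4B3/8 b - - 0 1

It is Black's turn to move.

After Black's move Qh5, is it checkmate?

no

After Qh5: white king on e8; in check: yes, from the black queen on h5.
White has 1 legal reply: Bxh5.
In check but a legal move exists → not checkmate.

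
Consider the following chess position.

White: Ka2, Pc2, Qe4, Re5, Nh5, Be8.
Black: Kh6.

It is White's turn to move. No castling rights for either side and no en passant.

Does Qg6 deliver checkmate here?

yes

After Qg6: black king on h6; in check: yes, from the white queen on g6.
King squares — g5: attacked by Re5; h5: attacked by Re5; g6: attacked by Be8; g7: attacked by Nh5; h7: attacked by Qg6.
Black has no legal moves → checkmate.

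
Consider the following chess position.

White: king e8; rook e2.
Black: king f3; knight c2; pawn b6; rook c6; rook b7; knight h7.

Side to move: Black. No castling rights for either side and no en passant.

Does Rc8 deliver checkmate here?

After Rc8: white king on e8; in check: yes, from the black rook on c8.
King squares — d7: attacked by Rb7; e7: attacked by Rb7; f7: attacked by Rb7; d8: attacked by Rc8; f8: attacked by Nh7.
White has no legal moves → checkmate.

yes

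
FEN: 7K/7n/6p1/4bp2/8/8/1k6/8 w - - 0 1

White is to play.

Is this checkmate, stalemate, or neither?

White to move; white king on h8.
In check: yes, from the black bishop on e5.
Legal moves for White: Kg8, Kxh7.
White is in check but has 2 legal moves → neither.

neither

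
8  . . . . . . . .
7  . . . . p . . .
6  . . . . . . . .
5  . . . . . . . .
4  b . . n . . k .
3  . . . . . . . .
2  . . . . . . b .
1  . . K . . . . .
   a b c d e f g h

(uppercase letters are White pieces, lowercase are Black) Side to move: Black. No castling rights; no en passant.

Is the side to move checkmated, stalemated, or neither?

neither

Black to move; black king on g4.
In check: no.
Legal moves for Black include: Kh5, Kg5, Kf5, Kh4, Kf4, Kh3, Kg3, Kf3, Ne6, Nc6, Nf5, Nb5, Nf3, Nb3+, Ne2+, Nc2, Be8, Bd7, ... (list truncated; more exist).
Black has legal moves and is not in check → neither.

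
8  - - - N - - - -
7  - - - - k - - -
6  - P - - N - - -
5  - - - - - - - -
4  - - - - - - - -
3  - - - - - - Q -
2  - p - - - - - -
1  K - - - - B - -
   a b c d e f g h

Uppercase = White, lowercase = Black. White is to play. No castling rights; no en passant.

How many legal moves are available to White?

White to move; king on a1.
In check: yes, from the black pawn on b2.
Legal moves: Kxb2, Ka2, Kb1.
Count: 3.

3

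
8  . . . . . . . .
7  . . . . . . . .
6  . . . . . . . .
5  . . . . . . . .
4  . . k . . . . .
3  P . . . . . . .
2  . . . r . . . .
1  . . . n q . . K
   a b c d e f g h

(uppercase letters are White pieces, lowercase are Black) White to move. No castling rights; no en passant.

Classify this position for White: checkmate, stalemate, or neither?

White to move; white king on h1.
In check: yes, from the black queen on e1.
King squares — g1: attacked by Qe1; g2: attacked by Rd2; h2: attacked by Rd2.
Legal moves for White: none.
In check with no legal moves → checkmate.

checkmate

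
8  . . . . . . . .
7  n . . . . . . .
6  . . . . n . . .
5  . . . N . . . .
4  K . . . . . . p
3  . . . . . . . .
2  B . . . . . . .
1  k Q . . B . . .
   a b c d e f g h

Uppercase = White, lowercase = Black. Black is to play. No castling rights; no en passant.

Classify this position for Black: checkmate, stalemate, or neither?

checkmate

Black to move; black king on a1.
In check: yes, from the white queen on b1.
King squares — b1: attacked by Ba2; a2: attacked by Qb1; b2: attacked by Qb1.
Legal moves for Black: none.
In check with no legal moves → checkmate.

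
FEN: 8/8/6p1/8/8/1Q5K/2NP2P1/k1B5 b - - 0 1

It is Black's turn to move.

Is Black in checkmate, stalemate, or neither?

Black to move; black king on a1.
In check: yes, from the white knight on c2.
King squares — b1: attacked by Qb3; a2: attacked by Qb3; b2: attacked by Bc1.
Legal moves for Black: none.
In check with no legal moves → checkmate.

checkmate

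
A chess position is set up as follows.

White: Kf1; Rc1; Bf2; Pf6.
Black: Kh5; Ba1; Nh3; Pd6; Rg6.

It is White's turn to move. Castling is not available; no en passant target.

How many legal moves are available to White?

23

White to move; king on f1.
In check: no.
Legal moves: Ba7, Bb6, Bc5, Bh4, Bd4, Bg3, Be3, Bg1, Be1, Ke2, Ke1, Rc8, Rc7, Rc6, Rc5+, Rc4, Rc3, Rc2, Re1, Rd1, Rb1, Rxa1, f7.
Count: 23.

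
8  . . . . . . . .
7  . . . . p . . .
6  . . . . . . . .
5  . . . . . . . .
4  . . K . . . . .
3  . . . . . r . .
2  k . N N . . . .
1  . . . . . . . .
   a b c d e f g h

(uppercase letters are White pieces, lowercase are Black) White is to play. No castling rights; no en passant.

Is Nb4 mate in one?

no

After Nb4: black king on a2; in check: yes, from the white knight on b4.
Black has 3 legal replies: Ka3, Kb2, Ka1.
In check but a legal move exists → not checkmate.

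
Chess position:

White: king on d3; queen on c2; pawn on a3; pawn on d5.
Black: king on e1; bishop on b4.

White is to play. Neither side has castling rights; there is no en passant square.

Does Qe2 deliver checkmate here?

yes

After Qe2: black king on e1; in check: yes, from the white queen on e2.
King squares — d1: attacked by Qe2; f1: attacked by Qe2; d2: attacked by Qe2; e2: attacked by Kd3; f2: attacked by Qe2.
Black has no legal moves → checkmate.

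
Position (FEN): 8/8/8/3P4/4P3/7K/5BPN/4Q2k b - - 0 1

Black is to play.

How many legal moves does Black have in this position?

0

Black to move; king on h1.
In check: yes, from the white queen on e1.
Legal moves: none.
Count: 0.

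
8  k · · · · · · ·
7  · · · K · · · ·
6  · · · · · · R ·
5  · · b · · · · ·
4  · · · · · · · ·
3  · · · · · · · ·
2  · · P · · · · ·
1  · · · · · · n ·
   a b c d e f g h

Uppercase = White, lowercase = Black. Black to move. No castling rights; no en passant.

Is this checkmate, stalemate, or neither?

Black to move; black king on a8.
In check: no.
Legal moves for Black: Kb8, Kb7, Ka7, Bf8, Be7, Ba7, Bd6, Bb6, Bd4, Bb4, Be3, Ba3, Bf2, Nh3, Nf3, Ne2.
Black has 16 legal moves and is not in check → neither.

neither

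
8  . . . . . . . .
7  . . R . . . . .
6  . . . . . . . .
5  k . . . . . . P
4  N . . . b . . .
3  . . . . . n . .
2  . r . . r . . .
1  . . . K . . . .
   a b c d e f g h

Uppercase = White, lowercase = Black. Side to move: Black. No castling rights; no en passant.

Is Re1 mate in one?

After Re1: white king on d1; in check: yes, from the black rook on e1.
King squares — c1: attacked by Re1; e1: attacked by Nf3; c2: attacked by Rb2; d2: attacked by Rb2; e2: attacked by Re1.
White has no legal moves → checkmate.

yes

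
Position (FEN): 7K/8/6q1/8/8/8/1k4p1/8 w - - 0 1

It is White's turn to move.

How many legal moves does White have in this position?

0

White to move; king on h8.
In check: no.
Legal moves: none.
Count: 0.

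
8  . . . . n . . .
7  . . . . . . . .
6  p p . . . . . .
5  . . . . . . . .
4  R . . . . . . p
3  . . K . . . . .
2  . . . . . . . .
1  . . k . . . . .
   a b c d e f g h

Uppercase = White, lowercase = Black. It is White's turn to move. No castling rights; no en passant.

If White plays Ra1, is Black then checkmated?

yes

After Ra1: black king on c1; in check: yes, from the white rook on a1.
King squares — b1: attacked by Ra1; d1: attacked by Ra1; b2: attacked by Kc3; c2: attacked by Kc3; d2: attacked by Kc3.
Black has no legal moves → checkmate.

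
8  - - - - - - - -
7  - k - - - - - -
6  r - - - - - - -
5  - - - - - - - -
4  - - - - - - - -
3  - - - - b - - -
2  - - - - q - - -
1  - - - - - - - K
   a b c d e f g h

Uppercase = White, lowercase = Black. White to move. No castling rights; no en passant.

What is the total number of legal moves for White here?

0

White to move; king on h1.
In check: no.
Legal moves: none.
Count: 0.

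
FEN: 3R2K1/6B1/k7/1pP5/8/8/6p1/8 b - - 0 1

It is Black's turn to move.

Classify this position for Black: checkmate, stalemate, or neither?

neither

Black to move; black king on a6.
In check: no.
Legal moves for Black: Kb7, Ka7, Ka5, b4, g1=Q, g1=R, g1=B, g1=N.
Black has 8 legal moves and is not in check → neither.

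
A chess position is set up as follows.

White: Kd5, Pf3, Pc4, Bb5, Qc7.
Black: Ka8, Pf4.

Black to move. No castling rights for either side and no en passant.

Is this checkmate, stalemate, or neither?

Black to move; black king on a8.
In check: no.
King squares — a7: attacked by Qc7; b7: attacked by Qc7; b8: attacked by Qc7.
Legal moves for Black: none.
Not in check and no legal moves → stalemate.

stalemate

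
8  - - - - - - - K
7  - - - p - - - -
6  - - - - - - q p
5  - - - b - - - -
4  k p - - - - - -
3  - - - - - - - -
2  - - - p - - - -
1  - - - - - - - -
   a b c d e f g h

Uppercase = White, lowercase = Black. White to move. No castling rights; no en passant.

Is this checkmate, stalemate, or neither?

stalemate

White to move; white king on h8.
In check: no.
King squares — g7: attacked by Qg6; h7: attacked by Qg6; g8: attacked by Bd5.
Legal moves for White: none.
Not in check and no legal moves → stalemate.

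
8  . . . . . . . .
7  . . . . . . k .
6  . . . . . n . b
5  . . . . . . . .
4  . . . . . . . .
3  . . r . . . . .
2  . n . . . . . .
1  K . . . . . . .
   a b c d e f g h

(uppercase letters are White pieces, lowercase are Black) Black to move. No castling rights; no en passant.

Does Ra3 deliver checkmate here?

After Ra3: white king on a1; in check: yes, from the black rook on a3.
White has 2 legal replies: Kxb2, Kb1.
In check but a legal move exists → not checkmate.

no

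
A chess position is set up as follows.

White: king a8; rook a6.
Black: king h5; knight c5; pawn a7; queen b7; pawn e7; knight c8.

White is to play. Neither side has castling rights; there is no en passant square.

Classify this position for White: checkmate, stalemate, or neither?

checkmate

White to move; white king on a8.
In check: yes, from the black queen on b7.
King squares — a7: attacked by Qb7; b7: attacked by Nc5; b8: attacked by Qb7.
Legal moves for White: none.
In check with no legal moves → checkmate.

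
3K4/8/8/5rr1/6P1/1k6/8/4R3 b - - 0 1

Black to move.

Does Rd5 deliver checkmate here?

no

After Rd5: white king on d8; in check: yes, from the black rook on d5.
White has 4 legal replies: Ke8, Kc8, Ke7, Kc7.
In check but a legal move exists → not checkmate.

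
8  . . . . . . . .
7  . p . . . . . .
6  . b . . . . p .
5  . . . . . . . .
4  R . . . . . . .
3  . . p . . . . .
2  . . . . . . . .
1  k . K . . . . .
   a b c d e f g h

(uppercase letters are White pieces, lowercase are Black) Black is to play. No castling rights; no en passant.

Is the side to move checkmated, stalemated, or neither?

Black to move; black king on a1.
In check: yes, from the white rook on a4.
King squares — b1: attacked by Kc1; a2: attacked by Ra4; b2: attacked by Kc1.
Legal moves for Black: none.
In check with no legal moves → checkmate.

checkmate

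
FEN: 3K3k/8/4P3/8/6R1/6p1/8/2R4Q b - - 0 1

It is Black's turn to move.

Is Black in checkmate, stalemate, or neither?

checkmate

Black to move; black king on h8.
In check: yes, from the white queen on h1.
King squares — g7: attacked by Rg4; h7: attacked by Qh1; g8: attacked by Rg4.
Legal moves for Black: none.
In check with no legal moves → checkmate.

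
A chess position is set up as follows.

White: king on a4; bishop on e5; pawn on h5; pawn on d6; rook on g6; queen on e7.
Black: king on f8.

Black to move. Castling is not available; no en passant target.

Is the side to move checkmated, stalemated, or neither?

Black to move; black king on f8.
In check: yes, from the white queen on e7.
King squares — e7: attacked by Pd6; f7: attacked by Qe7; g7: attacked by Be5; e8: attacked by Qe7; g8: attacked by Rg6.
Legal moves for Black: none.
In check with no legal moves → checkmate.

checkmate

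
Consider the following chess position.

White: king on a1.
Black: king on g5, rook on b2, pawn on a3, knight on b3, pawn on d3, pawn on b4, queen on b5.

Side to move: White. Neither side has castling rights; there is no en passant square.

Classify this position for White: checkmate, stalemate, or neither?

White to move; white king on a1.
In check: yes, from the black knight on b3.
King squares — b1: attacked by Rb2; a2: attacked by Rb2; b2: attacked by Pa3.
Legal moves for White: none.
In check with no legal moves → checkmate.

checkmate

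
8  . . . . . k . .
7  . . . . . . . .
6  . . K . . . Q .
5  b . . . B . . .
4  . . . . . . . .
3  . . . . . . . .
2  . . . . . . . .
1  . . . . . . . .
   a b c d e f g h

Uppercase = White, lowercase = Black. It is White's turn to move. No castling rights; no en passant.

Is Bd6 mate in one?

After Bd6: black king on f8; in check: yes, from the white bishop on d6.
King squares — e7: attacked by Bd6; f7: attacked by Qg6; g7: attacked by Qg6; e8: attacked by Qg6; g8: attacked by Qg6.
Black has no legal moves → checkmate.

yes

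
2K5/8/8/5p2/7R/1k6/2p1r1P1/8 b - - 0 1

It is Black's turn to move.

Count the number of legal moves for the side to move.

Black to move; king on b3.
In check: no.
Legal moves: Kc3, Ka3, Kb2, Ka2, Re8+, Re7, Re6, Re5, Re4, Re3, Rxg2, Rf2, Rd2, Re1, f4, c1=Q+, c1=R+, c1=B, c1=N.
Count: 19.

19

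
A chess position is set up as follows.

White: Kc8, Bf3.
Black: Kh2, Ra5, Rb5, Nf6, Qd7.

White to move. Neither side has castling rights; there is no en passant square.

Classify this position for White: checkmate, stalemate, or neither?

White to move; white king on c8.
In check: yes, from the black queen on d7.
King squares — b7: attacked by Rb5; c7: attacked by Qd7; d7: attacked by Nf6; b8: attacked by Rb5; d8: attacked by Qd7.
Legal moves for White: none.
In check with no legal moves → checkmate.

checkmate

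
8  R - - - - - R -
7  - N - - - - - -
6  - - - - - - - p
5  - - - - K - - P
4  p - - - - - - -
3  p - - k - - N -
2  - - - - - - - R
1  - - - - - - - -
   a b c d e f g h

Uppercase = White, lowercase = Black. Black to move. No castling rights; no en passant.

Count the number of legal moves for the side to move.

Black to move; king on d3.
In check: no.
Legal moves: Kc4, Ke3, Kc3, a2.
Count: 4.

4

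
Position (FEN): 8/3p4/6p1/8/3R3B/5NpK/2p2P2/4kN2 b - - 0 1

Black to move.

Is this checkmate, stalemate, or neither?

neither

Black to move; black king on e1.
In check: yes, from the white knight on f3.
Legal moves for Black: Kxf2, Ke2, Kxf1.
Black is in check but has 3 legal moves → neither.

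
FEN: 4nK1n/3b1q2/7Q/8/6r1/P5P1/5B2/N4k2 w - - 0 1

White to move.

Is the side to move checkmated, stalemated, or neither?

White to move; white king on f8.
In check: yes, from the black queen on f7.
King squares — e7: attacked by Qf7; f7: attacked by Nh8; g7: attacked by Rg4; e8: attacked by Bd7; g8: attacked by Rg4.
Legal moves for White: none.
In check with no legal moves → checkmate.

checkmate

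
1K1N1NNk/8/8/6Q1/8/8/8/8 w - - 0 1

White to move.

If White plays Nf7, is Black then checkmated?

yes

After Nf7: black king on h8; in check: yes, from the white knight on f7.
King squares — g7: attacked by Qg5; h7: attacked by Nf8; g8: attacked by Qg5.
Black has no legal moves → checkmate.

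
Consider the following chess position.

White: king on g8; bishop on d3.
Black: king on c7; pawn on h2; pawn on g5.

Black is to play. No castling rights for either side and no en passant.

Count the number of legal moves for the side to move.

13

Black to move; king on c7.
In check: no.
Legal moves: Kd8, Kc8, Kb8, Kd7, Kb7, Kd6, Kc6, Kb6, g4, h1=Q, h1=R, h1=B, h1=N.
Count: 13.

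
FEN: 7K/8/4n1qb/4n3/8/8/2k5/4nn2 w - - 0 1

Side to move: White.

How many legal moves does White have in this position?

White to move; king on h8.
In check: no.
Legal moves: none.
Count: 0.

0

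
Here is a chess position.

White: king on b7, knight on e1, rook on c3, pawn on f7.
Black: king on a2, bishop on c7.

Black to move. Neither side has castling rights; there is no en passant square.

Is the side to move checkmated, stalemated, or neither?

Black to move; black king on a2.
In check: no.
Legal moves for Black: Bd8, Bb8, Bd6, Bb6, Be5, Ba5, Bf4, Bg3, Bh2, Kb2, Kb1, Ka1.
Black has 12 legal moves and is not in check → neither.

neither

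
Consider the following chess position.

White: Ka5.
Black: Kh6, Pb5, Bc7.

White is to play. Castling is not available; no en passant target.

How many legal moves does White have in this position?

3

White to move; king on a5.
In check: yes, from the black bishop on c7.
Legal moves: Ka6, Kxb5, Kb4.
Count: 3.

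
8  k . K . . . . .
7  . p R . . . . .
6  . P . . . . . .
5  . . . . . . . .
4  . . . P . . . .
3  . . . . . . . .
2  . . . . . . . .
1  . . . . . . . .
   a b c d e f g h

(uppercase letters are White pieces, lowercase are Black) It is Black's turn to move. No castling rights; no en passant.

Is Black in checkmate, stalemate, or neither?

stalemate

Black to move; black king on a8.
In check: no.
King squares — a7: attacked by Pb6; b7: own pawn; b8: attacked by Kc8.
Legal moves for Black: none.
Not in check and no legal moves → stalemate.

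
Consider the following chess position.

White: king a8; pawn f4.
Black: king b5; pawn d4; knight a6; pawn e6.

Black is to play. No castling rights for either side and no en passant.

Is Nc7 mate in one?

After Nc7: white king on a8; in check: yes, from the black knight on c7.
White has 3 legal replies: Kb8, Kb7, Ka7.
In check but a legal move exists → not checkmate.

no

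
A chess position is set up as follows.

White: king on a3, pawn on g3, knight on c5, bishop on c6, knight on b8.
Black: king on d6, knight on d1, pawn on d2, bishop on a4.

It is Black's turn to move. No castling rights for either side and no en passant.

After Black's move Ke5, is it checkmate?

no

After Ke5: white king on a3; in check: no.
White is not in check, so this cannot be checkmate.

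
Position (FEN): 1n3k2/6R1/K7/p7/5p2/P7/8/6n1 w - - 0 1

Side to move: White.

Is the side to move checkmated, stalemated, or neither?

neither

White to move; white king on a6.
In check: yes, from the black knight on b8.
Legal moves for White: Kb7, Ka7, Kb6, Kb5, Kxa5.
White is in check but has 5 legal moves → neither.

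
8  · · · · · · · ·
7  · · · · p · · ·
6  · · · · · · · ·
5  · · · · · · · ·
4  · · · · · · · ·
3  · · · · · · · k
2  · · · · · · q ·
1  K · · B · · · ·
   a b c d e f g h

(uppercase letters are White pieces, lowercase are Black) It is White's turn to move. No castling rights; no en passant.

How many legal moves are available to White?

White to move; king on a1.
In check: no.
Legal moves: Bh5, Bg4+, Ba4, Bf3, Bb3, Be2, Bc2, Kb1.
Count: 8.

8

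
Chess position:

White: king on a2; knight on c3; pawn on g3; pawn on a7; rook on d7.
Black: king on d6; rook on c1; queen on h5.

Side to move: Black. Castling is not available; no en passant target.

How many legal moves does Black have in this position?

Black to move; king on d6.
In check: yes, from the white rook on d7.
Legal moves: Kxd7, Ke6, Kc6, Ke5, Kc5.
Count: 5.

5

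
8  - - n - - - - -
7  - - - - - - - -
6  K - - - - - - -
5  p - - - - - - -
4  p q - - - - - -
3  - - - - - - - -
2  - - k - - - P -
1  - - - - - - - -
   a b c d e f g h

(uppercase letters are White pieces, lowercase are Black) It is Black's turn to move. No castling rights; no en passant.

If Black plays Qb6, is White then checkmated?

yes

After Qb6: white king on a6; in check: yes, from the black queen on b6.
King squares — a5: attacked by Qb6; b5: attacked by Qb6; b6: attacked by Nc8; a7: attacked by Qb6; b7: attacked by Qb6.
White has no legal moves → checkmate.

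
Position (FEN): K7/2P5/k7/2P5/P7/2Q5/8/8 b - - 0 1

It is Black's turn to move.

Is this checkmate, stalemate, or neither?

Black to move; black king on a6.
In check: no.
King squares — a5: attacked by Qc3; b5: attacked by Pa4; b6: attacked by Pc5; a7: attacked by Ka8; b7: attacked by Ka8.
Legal moves for Black: none.
Not in check and no legal moves → stalemate.

stalemate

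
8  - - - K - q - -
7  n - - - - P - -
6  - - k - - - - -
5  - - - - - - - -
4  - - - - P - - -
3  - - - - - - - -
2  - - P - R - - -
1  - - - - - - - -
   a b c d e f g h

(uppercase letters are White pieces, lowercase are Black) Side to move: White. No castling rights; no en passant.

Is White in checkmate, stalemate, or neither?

checkmate

White to move; white king on d8.
In check: yes, from the black queen on f8.
King squares — c7: attacked by Kc6; d7: attacked by Kc6; e7: attacked by Qf8; c8: attacked by Na7; e8: attacked by Qf8.
Legal moves for White: none.
In check with no legal moves → checkmate.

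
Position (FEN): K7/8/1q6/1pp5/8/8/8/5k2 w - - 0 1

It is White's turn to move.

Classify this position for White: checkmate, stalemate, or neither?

White to move; white king on a8.
In check: no.
King squares — a7: attacked by Qb6; b7: attacked by Qb6; b8: attacked by Qb6.
Legal moves for White: none.
Not in check and no legal moves → stalemate.

stalemate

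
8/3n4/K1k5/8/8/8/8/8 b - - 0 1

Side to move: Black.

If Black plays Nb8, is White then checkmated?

After Nb8: white king on a6; in check: yes, from the black knight on b8.
White has 2 legal replies: Ka7, Ka5.
In check but a legal move exists → not checkmate.

no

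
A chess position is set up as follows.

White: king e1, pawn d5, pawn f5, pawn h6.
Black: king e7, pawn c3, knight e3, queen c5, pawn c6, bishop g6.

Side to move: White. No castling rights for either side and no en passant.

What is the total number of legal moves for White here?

White to move; king on e1.
In check: no.
Legal moves: Kf2, Ke2, fxg6, dxc6, h7, f6+, d6+.
Count: 7.

7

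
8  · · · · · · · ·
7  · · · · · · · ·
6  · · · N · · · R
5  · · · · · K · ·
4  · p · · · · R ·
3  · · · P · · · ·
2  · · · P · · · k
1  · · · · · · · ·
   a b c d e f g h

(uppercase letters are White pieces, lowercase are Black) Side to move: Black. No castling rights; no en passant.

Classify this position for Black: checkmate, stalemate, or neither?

Black to move; black king on h2.
In check: yes, from the white rook on h6.
King squares — g1: attacked by Rg4; h1: attacked by Rh6; g2: attacked by Rg4; g3: attacked by Rg4; h3: attacked by Rh6.
Legal moves for Black: none.
In check with no legal moves → checkmate.

checkmate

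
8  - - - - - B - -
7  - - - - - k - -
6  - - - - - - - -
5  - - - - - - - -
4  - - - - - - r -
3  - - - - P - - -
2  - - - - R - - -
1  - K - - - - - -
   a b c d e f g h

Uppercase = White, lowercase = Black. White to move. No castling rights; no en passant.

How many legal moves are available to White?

21

White to move; king on b1.
In check: no.
Legal moves: Bg7, Be7, Bh6, Bd6, Bc5, Bb4, Ba3, Rh2, Rg2, Rf2+, Rd2, Rc2, Rb2, Ra2, Re1, Kc2, Kb2, Ka2, Kc1, Ka1, e4.
Count: 21.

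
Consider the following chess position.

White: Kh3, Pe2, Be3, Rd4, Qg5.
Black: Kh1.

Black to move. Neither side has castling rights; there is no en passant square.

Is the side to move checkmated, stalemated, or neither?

stalemate

Black to move; black king on h1.
In check: no.
King squares — g1: attacked by Be3; g2: attacked by Kh3; h2: attacked by Kh3.
Legal moves for Black: none.
Not in check and no legal moves → stalemate.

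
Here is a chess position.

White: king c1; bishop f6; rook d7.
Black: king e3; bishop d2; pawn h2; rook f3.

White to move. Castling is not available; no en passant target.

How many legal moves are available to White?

White to move; king on c1.
In check: yes, from the black bishop on d2.
Legal moves: Kc2, Kb2, Kd1, Kb1, Rxd2.
Count: 5.

5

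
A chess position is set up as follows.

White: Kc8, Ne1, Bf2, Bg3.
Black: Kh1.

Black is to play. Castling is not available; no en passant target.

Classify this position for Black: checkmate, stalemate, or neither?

stalemate

Black to move; black king on h1.
In check: no.
King squares — g1: attacked by Bf2; g2: attacked by Ne1; h2: attacked by Bg3.
Legal moves for Black: none.
Not in check and no legal moves → stalemate.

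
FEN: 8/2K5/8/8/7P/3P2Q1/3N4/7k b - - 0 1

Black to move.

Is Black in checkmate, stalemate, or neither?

Black to move; black king on h1.
In check: no.
King squares — g1: attacked by Qg3; g2: attacked by Qg3; h2: attacked by Qg3.
Legal moves for Black: none.
Not in check and no legal moves → stalemate.

stalemate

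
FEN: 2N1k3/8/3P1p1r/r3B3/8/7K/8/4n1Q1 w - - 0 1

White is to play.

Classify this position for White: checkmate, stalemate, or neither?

neither

White to move; white king on h3.
In check: yes, from the black rook on h6.
Legal moves for White: Kg4, Kg3.
White is in check but has 2 legal moves → neither.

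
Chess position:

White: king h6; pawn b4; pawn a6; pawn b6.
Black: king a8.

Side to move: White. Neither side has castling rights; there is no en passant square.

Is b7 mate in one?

no

After b7: black king on a8; in check: yes, from the white pawn on b7.
Black has 2 legal replies: Kb8, Ka7.
In check but a legal move exists → not checkmate.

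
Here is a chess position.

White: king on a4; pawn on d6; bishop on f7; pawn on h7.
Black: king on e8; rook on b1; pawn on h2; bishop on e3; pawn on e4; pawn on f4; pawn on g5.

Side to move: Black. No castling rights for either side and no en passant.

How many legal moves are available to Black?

4

Black to move; king on e8.
In check: yes, from the white bishop on f7.
Legal moves: Kf8, Kd8, Kxf7, Kd7.
Count: 4.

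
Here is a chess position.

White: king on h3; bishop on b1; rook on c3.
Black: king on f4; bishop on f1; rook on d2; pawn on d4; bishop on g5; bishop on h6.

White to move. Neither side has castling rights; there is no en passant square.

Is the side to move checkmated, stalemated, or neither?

White to move; white king on h3.
In check: yes, from the black bishop on f1.
King squares — g2: attacked by Bf1; h2: attacked by Rd2; g3: attacked by Kf4; g4: attacked by Kf4; h4: attacked by Bg5.
Legal moves for White: none.
In check with no legal moves → checkmate.

checkmate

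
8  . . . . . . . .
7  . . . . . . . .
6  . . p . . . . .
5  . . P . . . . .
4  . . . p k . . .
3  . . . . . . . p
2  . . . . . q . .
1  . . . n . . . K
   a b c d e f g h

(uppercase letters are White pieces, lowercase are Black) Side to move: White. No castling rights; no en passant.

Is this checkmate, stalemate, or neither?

stalemate

White to move; white king on h1.
In check: no.
King squares — g1: attacked by Qf2; g2: attacked by Qf2; h2: attacked by Qf2.
Legal moves for White: none.
Not in check and no legal moves → stalemate.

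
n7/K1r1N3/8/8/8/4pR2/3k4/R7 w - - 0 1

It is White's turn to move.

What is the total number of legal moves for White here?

3

White to move; king on a7.
In check: yes, from the black rook on c7.
Legal moves: Kb8, Kxa8, Ka6.
Count: 3.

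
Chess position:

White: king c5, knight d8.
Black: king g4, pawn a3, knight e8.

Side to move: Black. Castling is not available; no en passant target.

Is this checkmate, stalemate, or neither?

Black to move; black king on g4.
In check: no.
Legal moves for Black: Ng7, Nc7, Nf6, Nd6, Kh5, Kg5, Kf5, Kh4, Kf4, Kh3, Kg3, Kf3, a2.
Black has 13 legal moves and is not in check → neither.

neither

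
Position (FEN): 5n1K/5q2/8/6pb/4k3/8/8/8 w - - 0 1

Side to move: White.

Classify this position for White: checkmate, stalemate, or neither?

stalemate

White to move; white king on h8.
In check: no.
King squares — g7: attacked by Qf7; h7: attacked by Qf7; g8: attacked by Qf7.
Legal moves for White: none.
Not in check and no legal moves → stalemate.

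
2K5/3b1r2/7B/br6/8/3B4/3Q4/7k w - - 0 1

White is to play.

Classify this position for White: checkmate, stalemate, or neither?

White to move; white king on c8.
In check: yes, from the black bishop on d7.
King squares — b7: attacked by Rb5; c7: attacked by Ba5; d7: attacked by Rf7; b8: attacked by Rb5; d8: attacked by Ba5.
Legal moves for White: none.
In check with no legal moves → checkmate.

checkmate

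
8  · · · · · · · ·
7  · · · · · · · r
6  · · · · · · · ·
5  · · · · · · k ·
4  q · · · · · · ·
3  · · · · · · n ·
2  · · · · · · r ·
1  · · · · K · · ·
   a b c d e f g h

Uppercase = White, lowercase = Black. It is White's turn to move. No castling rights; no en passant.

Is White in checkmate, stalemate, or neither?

stalemate

White to move; white king on e1.
In check: no.
King squares — d1: attacked by Qa4; f1: attacked by Ng3; d2: attacked by Rg2; e2: attacked by Rg2; f2: attacked by Rg2.
Legal moves for White: none.
Not in check and no legal moves → stalemate.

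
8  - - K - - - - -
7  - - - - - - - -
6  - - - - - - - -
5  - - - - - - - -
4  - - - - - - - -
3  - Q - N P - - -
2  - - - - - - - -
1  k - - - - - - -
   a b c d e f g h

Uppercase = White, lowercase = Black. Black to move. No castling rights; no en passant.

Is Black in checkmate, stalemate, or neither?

stalemate

Black to move; black king on a1.
In check: no.
King squares — b1: attacked by Qb3; a2: attacked by Qb3; b2: attacked by Qb3.
Legal moves for Black: none.
Not in check and no legal moves → stalemate.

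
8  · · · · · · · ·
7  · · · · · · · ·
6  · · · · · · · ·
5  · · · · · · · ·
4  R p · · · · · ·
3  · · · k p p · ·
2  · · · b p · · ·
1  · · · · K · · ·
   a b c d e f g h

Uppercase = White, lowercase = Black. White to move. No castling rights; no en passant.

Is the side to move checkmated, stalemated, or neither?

checkmate

White to move; white king on e1.
In check: yes, from the black bishop on d2.
King squares — d1: attacked by Pe2; f1: attacked by Pe2; d2: attacked by Kd3; e2: attacked by Kd3; f2: attacked by Pe3.
Legal moves for White: none.
In check with no legal moves → checkmate.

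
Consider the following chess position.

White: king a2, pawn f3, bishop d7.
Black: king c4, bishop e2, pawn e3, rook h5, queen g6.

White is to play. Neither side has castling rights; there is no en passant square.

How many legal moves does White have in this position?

13

White to move; king on a2.
In check: no.
Legal moves: Be8, Bc8, Be6+, Bc6, Bf5, Bb5+, Bg4, Ba4, Bh3, Ka3, Kb2, Ka1, f4.
Count: 13.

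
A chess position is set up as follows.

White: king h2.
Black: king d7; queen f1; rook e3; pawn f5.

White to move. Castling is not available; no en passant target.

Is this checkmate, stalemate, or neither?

stalemate

White to move; white king on h2.
In check: no.
King squares — g1: attacked by Qf1; h1: attacked by Qf1; g2: attacked by Qf1; g3: attacked by Re3; h3: attacked by Qf1.
Legal moves for White: none.
Not in check and no legal moves → stalemate.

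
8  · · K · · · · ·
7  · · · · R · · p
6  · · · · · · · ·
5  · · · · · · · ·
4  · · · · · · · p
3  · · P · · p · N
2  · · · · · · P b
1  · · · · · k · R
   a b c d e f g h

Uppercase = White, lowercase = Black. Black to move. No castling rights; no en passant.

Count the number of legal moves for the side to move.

2

Black to move; king on f1.
In check: yes, from the white rook on h1.
Legal moves: Kxg2, Bg1.
Count: 2.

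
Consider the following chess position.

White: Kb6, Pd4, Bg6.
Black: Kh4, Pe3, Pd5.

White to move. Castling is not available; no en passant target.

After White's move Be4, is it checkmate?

no

After Be4: black king on h4; in check: no.
Black is not in check, so this cannot be checkmate.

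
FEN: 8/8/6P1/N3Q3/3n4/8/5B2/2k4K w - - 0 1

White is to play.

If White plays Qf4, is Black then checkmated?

After Qf4: black king on c1; in check: yes, from the white queen on f4.
Black has 4 legal replies: Kc2, Kb2, Kd1, Kb1.
In check but a legal move exists → not checkmate.

no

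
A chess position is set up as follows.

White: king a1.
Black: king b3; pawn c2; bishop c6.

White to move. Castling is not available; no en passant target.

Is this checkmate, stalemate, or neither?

White to move; white king on a1.
In check: no.
King squares — b1: attacked by Pc2; a2: attacked by Kb3; b2: attacked by Kb3.
Legal moves for White: none.
Not in check and no legal moves → stalemate.

stalemate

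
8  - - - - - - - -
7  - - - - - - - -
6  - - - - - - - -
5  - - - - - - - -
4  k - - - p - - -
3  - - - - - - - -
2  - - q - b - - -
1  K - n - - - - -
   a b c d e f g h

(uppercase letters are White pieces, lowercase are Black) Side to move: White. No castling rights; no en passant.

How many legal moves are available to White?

0

White to move; king on a1.
In check: no.
Legal moves: none.
Count: 0.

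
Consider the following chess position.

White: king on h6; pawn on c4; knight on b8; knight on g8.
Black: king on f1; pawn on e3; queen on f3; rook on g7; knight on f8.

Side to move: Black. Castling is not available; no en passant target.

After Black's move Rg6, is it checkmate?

yes

After Rg6: white king on h6; in check: yes, from the black rook on g6.
King squares — g5: attacked by Rg6; h5: attacked by Qf3; g6: attacked by Nf8; g7: attacked by Rg6; h7: attacked by Nf8.
White has no legal moves → checkmate.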